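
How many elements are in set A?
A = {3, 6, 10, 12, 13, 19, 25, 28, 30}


Set A = {3, 6, 10, 12, 13, 19, 25, 28, 30}
Listing elements: 3, 6, 10, 12, 13, 19, 25, 28, 30
Counting: 9 elements
|A| = 9

9


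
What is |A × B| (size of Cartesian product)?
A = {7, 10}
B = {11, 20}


Set A = {7, 10} has 2 elements.
Set B = {11, 20} has 2 elements.
|A × B| = |A| × |B| = 2 × 2 = 4

4


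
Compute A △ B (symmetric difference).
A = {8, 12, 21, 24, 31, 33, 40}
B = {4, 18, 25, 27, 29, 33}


Set A = {8, 12, 21, 24, 31, 33, 40}
Set B = {4, 18, 25, 27, 29, 33}
A △ B = (A \ B) ∪ (B \ A)
Elements in A but not B: {8, 12, 21, 24, 31, 40}
Elements in B but not A: {4, 18, 25, 27, 29}
A △ B = {4, 8, 12, 18, 21, 24, 25, 27, 29, 31, 40}

{4, 8, 12, 18, 21, 24, 25, 27, 29, 31, 40}


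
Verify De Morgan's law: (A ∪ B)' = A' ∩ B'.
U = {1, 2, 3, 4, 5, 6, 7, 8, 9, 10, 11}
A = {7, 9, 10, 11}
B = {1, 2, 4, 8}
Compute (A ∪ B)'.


U = {1, 2, 3, 4, 5, 6, 7, 8, 9, 10, 11}
A = {7, 9, 10, 11}, B = {1, 2, 4, 8}
A ∪ B = {1, 2, 4, 7, 8, 9, 10, 11}
(A ∪ B)' = U \ (A ∪ B) = {3, 5, 6}
Verification via A' ∩ B': A' = {1, 2, 3, 4, 5, 6, 8}, B' = {3, 5, 6, 7, 9, 10, 11}
A' ∩ B' = {3, 5, 6} ✓

{3, 5, 6}


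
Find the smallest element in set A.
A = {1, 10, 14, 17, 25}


Set A = {1, 10, 14, 17, 25}
Elements in ascending order: 1, 10, 14, 17, 25
The smallest element is 1.

1


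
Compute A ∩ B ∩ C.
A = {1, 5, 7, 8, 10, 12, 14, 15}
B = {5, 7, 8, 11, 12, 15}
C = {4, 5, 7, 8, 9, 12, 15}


Set A = {1, 5, 7, 8, 10, 12, 14, 15}
Set B = {5, 7, 8, 11, 12, 15}
Set C = {4, 5, 7, 8, 9, 12, 15}
First, A ∩ B = {5, 7, 8, 12, 15}
Then, (A ∩ B) ∩ C = {5, 7, 8, 12, 15}

{5, 7, 8, 12, 15}


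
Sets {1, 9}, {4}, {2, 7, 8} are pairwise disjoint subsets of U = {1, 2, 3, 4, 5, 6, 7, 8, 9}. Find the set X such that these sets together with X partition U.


U = {1, 2, 3, 4, 5, 6, 7, 8, 9}
Shown blocks: {1, 9}, {4}, {2, 7, 8}
A partition's blocks are pairwise disjoint and cover U, so the missing block = U \ (union of shown blocks).
Union of shown blocks: {1, 2, 4, 7, 8, 9}
Missing block = U \ (union) = {3, 5, 6}

{3, 5, 6}


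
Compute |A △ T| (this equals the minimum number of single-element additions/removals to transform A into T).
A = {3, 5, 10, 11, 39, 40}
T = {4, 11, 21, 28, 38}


Set A = {3, 5, 10, 11, 39, 40}
Set T = {4, 11, 21, 28, 38}
Elements to remove from A (in A, not in T): {3, 5, 10, 39, 40} → 5 removals
Elements to add to A (in T, not in A): {4, 21, 28, 38} → 4 additions
Total edits = 5 + 4 = 9

9


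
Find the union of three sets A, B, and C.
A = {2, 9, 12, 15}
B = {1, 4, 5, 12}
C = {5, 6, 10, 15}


Set A = {2, 9, 12, 15}
Set B = {1, 4, 5, 12}
Set C = {5, 6, 10, 15}
First, A ∪ B = {1, 2, 4, 5, 9, 12, 15}
Then, (A ∪ B) ∪ C = {1, 2, 4, 5, 6, 9, 10, 12, 15}

{1, 2, 4, 5, 6, 9, 10, 12, 15}


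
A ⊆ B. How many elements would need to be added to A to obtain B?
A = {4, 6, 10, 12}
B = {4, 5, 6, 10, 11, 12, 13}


Set A = {4, 6, 10, 12}, |A| = 4
Set B = {4, 5, 6, 10, 11, 12, 13}, |B| = 7
Since A ⊆ B: B \ A = {5, 11, 13}
|B| - |A| = 7 - 4 = 3

3


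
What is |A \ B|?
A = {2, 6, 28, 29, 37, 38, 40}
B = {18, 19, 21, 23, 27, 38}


Set A = {2, 6, 28, 29, 37, 38, 40}
Set B = {18, 19, 21, 23, 27, 38}
A \ B = {2, 6, 28, 29, 37, 40}
|A \ B| = 6

6


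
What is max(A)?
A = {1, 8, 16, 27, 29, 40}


Set A = {1, 8, 16, 27, 29, 40}
Elements in ascending order: 1, 8, 16, 27, 29, 40
The largest element is 40.

40


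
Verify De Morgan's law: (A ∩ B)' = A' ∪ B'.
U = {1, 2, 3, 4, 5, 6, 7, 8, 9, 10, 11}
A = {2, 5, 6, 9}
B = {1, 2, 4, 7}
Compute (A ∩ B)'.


U = {1, 2, 3, 4, 5, 6, 7, 8, 9, 10, 11}
A = {2, 5, 6, 9}, B = {1, 2, 4, 7}
A ∩ B = {2}
(A ∩ B)' = U \ (A ∩ B) = {1, 3, 4, 5, 6, 7, 8, 9, 10, 11}
Verification via A' ∪ B': A' = {1, 3, 4, 7, 8, 10, 11}, B' = {3, 5, 6, 8, 9, 10, 11}
A' ∪ B' = {1, 3, 4, 5, 6, 7, 8, 9, 10, 11} ✓

{1, 3, 4, 5, 6, 7, 8, 9, 10, 11}


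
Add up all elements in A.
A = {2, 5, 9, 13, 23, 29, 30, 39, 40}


Set A = {2, 5, 9, 13, 23, 29, 30, 39, 40}
Sum = 2 + 5 + 9 + 13 + 23 + 29 + 30 + 39 + 40 = 190

190


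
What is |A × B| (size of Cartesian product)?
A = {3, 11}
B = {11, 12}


Set A = {3, 11} has 2 elements.
Set B = {11, 12} has 2 elements.
|A × B| = |A| × |B| = 2 × 2 = 4

4


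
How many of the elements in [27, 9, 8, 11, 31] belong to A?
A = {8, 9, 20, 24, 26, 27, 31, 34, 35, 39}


Set A = {8, 9, 20, 24, 26, 27, 31, 34, 35, 39}
Candidates: [27, 9, 8, 11, 31]
Check each candidate:
27 ∈ A, 9 ∈ A, 8 ∈ A, 11 ∉ A, 31 ∈ A
Count of candidates in A: 4

4


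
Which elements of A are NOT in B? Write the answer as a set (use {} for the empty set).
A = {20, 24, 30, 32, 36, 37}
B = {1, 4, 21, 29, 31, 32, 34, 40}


Set A = {20, 24, 30, 32, 36, 37}
Set B = {1, 4, 21, 29, 31, 32, 34, 40}
Check each element of A against B:
20 ∉ B (include), 24 ∉ B (include), 30 ∉ B (include), 32 ∈ B, 36 ∉ B (include), 37 ∉ B (include)
Elements of A not in B: {20, 24, 30, 36, 37}

{20, 24, 30, 36, 37}


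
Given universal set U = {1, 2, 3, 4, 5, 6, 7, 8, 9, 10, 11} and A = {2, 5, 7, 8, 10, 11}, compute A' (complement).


Universal set U = {1, 2, 3, 4, 5, 6, 7, 8, 9, 10, 11}
Set A = {2, 5, 7, 8, 10, 11}
A' = U \ A = elements in U but not in A
Checking each element of U:
1 (not in A, include), 2 (in A, exclude), 3 (not in A, include), 4 (not in A, include), 5 (in A, exclude), 6 (not in A, include), 7 (in A, exclude), 8 (in A, exclude), 9 (not in A, include), 10 (in A, exclude), 11 (in A, exclude)
A' = {1, 3, 4, 6, 9}

{1, 3, 4, 6, 9}


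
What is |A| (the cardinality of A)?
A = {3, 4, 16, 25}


Set A = {3, 4, 16, 25}
Listing elements: 3, 4, 16, 25
Counting: 4 elements
|A| = 4

4


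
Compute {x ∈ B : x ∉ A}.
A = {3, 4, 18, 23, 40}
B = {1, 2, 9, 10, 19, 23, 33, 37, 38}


Set A = {3, 4, 18, 23, 40}
Set B = {1, 2, 9, 10, 19, 23, 33, 37, 38}
Check each element of B against A:
1 ∉ A (include), 2 ∉ A (include), 9 ∉ A (include), 10 ∉ A (include), 19 ∉ A (include), 23 ∈ A, 33 ∉ A (include), 37 ∉ A (include), 38 ∉ A (include)
Elements of B not in A: {1, 2, 9, 10, 19, 33, 37, 38}

{1, 2, 9, 10, 19, 33, 37, 38}


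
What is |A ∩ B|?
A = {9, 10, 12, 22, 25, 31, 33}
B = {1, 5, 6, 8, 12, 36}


Set A = {9, 10, 12, 22, 25, 31, 33}
Set B = {1, 5, 6, 8, 12, 36}
A ∩ B = {12}
|A ∩ B| = 1

1


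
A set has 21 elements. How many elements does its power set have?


The set has 21 elements.
The power set contains all possible subsets.
|P(A)| = 2^|A| = 2^21 = 2097152

2097152


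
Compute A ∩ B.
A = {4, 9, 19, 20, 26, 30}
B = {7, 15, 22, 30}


Set A = {4, 9, 19, 20, 26, 30}
Set B = {7, 15, 22, 30}
A ∩ B includes only elements in both sets.
Check each element of A against B:
4 ✗, 9 ✗, 19 ✗, 20 ✗, 26 ✗, 30 ✓
A ∩ B = {30}

{30}


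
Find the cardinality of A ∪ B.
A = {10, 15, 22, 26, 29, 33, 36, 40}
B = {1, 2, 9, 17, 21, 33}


Set A = {10, 15, 22, 26, 29, 33, 36, 40}, |A| = 8
Set B = {1, 2, 9, 17, 21, 33}, |B| = 6
A ∩ B = {33}, |A ∩ B| = 1
|A ∪ B| = |A| + |B| - |A ∩ B| = 8 + 6 - 1 = 13

13


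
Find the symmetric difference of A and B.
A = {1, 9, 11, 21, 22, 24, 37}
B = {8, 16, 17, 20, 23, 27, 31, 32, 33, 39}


Set A = {1, 9, 11, 21, 22, 24, 37}
Set B = {8, 16, 17, 20, 23, 27, 31, 32, 33, 39}
A △ B = (A \ B) ∪ (B \ A)
Elements in A but not B: {1, 9, 11, 21, 22, 24, 37}
Elements in B but not A: {8, 16, 17, 20, 23, 27, 31, 32, 33, 39}
A △ B = {1, 8, 9, 11, 16, 17, 20, 21, 22, 23, 24, 27, 31, 32, 33, 37, 39}

{1, 8, 9, 11, 16, 17, 20, 21, 22, 23, 24, 27, 31, 32, 33, 37, 39}


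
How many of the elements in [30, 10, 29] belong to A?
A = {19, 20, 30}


Set A = {19, 20, 30}
Candidates: [30, 10, 29]
Check each candidate:
30 ∈ A, 10 ∉ A, 29 ∉ A
Count of candidates in A: 1

1


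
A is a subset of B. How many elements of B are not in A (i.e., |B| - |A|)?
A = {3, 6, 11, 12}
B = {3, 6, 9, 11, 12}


Set A = {3, 6, 11, 12}, |A| = 4
Set B = {3, 6, 9, 11, 12}, |B| = 5
Since A ⊆ B: B \ A = {9}
|B| - |A| = 5 - 4 = 1

1


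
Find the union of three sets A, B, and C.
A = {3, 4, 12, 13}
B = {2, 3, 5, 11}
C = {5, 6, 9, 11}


Set A = {3, 4, 12, 13}
Set B = {2, 3, 5, 11}
Set C = {5, 6, 9, 11}
First, A ∪ B = {2, 3, 4, 5, 11, 12, 13}
Then, (A ∪ B) ∪ C = {2, 3, 4, 5, 6, 9, 11, 12, 13}

{2, 3, 4, 5, 6, 9, 11, 12, 13}


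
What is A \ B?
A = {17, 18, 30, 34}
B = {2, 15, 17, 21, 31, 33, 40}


Set A = {17, 18, 30, 34}
Set B = {2, 15, 17, 21, 31, 33, 40}
A \ B includes elements in A that are not in B.
Check each element of A:
17 (in B, remove), 18 (not in B, keep), 30 (not in B, keep), 34 (not in B, keep)
A \ B = {18, 30, 34}

{18, 30, 34}


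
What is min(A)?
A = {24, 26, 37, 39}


Set A = {24, 26, 37, 39}
Elements in ascending order: 24, 26, 37, 39
The smallest element is 24.

24


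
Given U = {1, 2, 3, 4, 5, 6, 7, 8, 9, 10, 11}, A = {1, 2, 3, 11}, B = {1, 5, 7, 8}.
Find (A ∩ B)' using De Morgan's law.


U = {1, 2, 3, 4, 5, 6, 7, 8, 9, 10, 11}
A = {1, 2, 3, 11}, B = {1, 5, 7, 8}
A ∩ B = {1}
(A ∩ B)' = U \ (A ∩ B) = {2, 3, 4, 5, 6, 7, 8, 9, 10, 11}
Verification via A' ∪ B': A' = {4, 5, 6, 7, 8, 9, 10}, B' = {2, 3, 4, 6, 9, 10, 11}
A' ∪ B' = {2, 3, 4, 5, 6, 7, 8, 9, 10, 11} ✓

{2, 3, 4, 5, 6, 7, 8, 9, 10, 11}


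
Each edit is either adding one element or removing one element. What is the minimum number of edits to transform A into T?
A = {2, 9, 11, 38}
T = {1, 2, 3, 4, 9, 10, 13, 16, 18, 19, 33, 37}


Set A = {2, 9, 11, 38}
Set T = {1, 2, 3, 4, 9, 10, 13, 16, 18, 19, 33, 37}
Elements to remove from A (in A, not in T): {11, 38} → 2 removals
Elements to add to A (in T, not in A): {1, 3, 4, 10, 13, 16, 18, 19, 33, 37} → 10 additions
Total edits = 2 + 10 = 12

12


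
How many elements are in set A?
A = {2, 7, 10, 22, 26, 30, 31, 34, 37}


Set A = {2, 7, 10, 22, 26, 30, 31, 34, 37}
Listing elements: 2, 7, 10, 22, 26, 30, 31, 34, 37
Counting: 9 elements
|A| = 9

9


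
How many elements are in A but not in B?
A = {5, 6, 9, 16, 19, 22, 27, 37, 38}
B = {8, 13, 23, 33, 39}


Set A = {5, 6, 9, 16, 19, 22, 27, 37, 38}
Set B = {8, 13, 23, 33, 39}
A \ B = {5, 6, 9, 16, 19, 22, 27, 37, 38}
|A \ B| = 9

9


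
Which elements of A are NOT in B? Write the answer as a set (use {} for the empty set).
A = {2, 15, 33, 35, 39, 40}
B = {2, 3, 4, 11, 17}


Set A = {2, 15, 33, 35, 39, 40}
Set B = {2, 3, 4, 11, 17}
Check each element of A against B:
2 ∈ B, 15 ∉ B (include), 33 ∉ B (include), 35 ∉ B (include), 39 ∉ B (include), 40 ∉ B (include)
Elements of A not in B: {15, 33, 35, 39, 40}

{15, 33, 35, 39, 40}


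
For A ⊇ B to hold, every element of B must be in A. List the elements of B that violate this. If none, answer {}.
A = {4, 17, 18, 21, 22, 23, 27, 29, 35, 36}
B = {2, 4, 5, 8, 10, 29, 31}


Set A = {4, 17, 18, 21, 22, 23, 27, 29, 35, 36}
Set B = {2, 4, 5, 8, 10, 29, 31}
Check each element of B against A:
2 ∉ A (include), 4 ∈ A, 5 ∉ A (include), 8 ∉ A (include), 10 ∉ A (include), 29 ∈ A, 31 ∉ A (include)
Elements of B not in A: {2, 5, 8, 10, 31}

{2, 5, 8, 10, 31}


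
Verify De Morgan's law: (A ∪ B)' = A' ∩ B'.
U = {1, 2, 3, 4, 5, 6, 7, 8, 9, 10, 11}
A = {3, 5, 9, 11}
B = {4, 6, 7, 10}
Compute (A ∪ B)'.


U = {1, 2, 3, 4, 5, 6, 7, 8, 9, 10, 11}
A = {3, 5, 9, 11}, B = {4, 6, 7, 10}
A ∪ B = {3, 4, 5, 6, 7, 9, 10, 11}
(A ∪ B)' = U \ (A ∪ B) = {1, 2, 8}
Verification via A' ∩ B': A' = {1, 2, 4, 6, 7, 8, 10}, B' = {1, 2, 3, 5, 8, 9, 11}
A' ∩ B' = {1, 2, 8} ✓

{1, 2, 8}


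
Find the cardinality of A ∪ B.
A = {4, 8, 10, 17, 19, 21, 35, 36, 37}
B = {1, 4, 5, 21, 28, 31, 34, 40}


Set A = {4, 8, 10, 17, 19, 21, 35, 36, 37}, |A| = 9
Set B = {1, 4, 5, 21, 28, 31, 34, 40}, |B| = 8
A ∩ B = {4, 21}, |A ∩ B| = 2
|A ∪ B| = |A| + |B| - |A ∩ B| = 9 + 8 - 2 = 15

15


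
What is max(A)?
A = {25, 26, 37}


Set A = {25, 26, 37}
Elements in ascending order: 25, 26, 37
The largest element is 37.

37


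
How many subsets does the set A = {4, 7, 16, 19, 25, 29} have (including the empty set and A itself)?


Set A = {4, 7, 16, 19, 25, 29}
|A| = 6
The power set P(A) contains all subsets of A.
|P(A)| = 2^|A| = 2^6 = 64

64


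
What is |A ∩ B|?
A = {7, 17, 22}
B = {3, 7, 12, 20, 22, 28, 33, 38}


Set A = {7, 17, 22}
Set B = {3, 7, 12, 20, 22, 28, 33, 38}
A ∩ B = {7, 22}
|A ∩ B| = 2

2


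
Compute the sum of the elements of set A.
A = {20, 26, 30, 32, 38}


Set A = {20, 26, 30, 32, 38}
Sum = 20 + 26 + 30 + 32 + 38 = 146

146


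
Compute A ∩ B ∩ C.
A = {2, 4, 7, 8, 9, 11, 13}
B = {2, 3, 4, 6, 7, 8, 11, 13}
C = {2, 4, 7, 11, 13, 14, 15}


Set A = {2, 4, 7, 8, 9, 11, 13}
Set B = {2, 3, 4, 6, 7, 8, 11, 13}
Set C = {2, 4, 7, 11, 13, 14, 15}
First, A ∩ B = {2, 4, 7, 8, 11, 13}
Then, (A ∩ B) ∩ C = {2, 4, 7, 11, 13}

{2, 4, 7, 11, 13}


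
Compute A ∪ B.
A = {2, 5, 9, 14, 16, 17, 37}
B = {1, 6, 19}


Set A = {2, 5, 9, 14, 16, 17, 37}
Set B = {1, 6, 19}
A ∪ B includes all elements in either set.
Elements from A: {2, 5, 9, 14, 16, 17, 37}
Elements from B not already included: {1, 6, 19}
A ∪ B = {1, 2, 5, 6, 9, 14, 16, 17, 19, 37}

{1, 2, 5, 6, 9, 14, 16, 17, 19, 37}


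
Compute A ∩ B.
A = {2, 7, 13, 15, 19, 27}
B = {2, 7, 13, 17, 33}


Set A = {2, 7, 13, 15, 19, 27}
Set B = {2, 7, 13, 17, 33}
A ∩ B includes only elements in both sets.
Check each element of A against B:
2 ✓, 7 ✓, 13 ✓, 15 ✗, 19 ✗, 27 ✗
A ∩ B = {2, 7, 13}

{2, 7, 13}


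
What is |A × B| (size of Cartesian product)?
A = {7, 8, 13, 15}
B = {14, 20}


Set A = {7, 8, 13, 15} has 4 elements.
Set B = {14, 20} has 2 elements.
|A × B| = |A| × |B| = 4 × 2 = 8

8


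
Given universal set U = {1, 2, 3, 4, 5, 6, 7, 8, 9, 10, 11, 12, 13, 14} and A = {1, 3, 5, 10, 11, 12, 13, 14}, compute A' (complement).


Universal set U = {1, 2, 3, 4, 5, 6, 7, 8, 9, 10, 11, 12, 13, 14}
Set A = {1, 3, 5, 10, 11, 12, 13, 14}
A' = U \ A = elements in U but not in A
Checking each element of U:
1 (in A, exclude), 2 (not in A, include), 3 (in A, exclude), 4 (not in A, include), 5 (in A, exclude), 6 (not in A, include), 7 (not in A, include), 8 (not in A, include), 9 (not in A, include), 10 (in A, exclude), 11 (in A, exclude), 12 (in A, exclude), 13 (in A, exclude), 14 (in A, exclude)
A' = {2, 4, 6, 7, 8, 9}

{2, 4, 6, 7, 8, 9}


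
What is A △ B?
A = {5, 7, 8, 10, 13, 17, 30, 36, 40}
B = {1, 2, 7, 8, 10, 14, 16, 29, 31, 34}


Set A = {5, 7, 8, 10, 13, 17, 30, 36, 40}
Set B = {1, 2, 7, 8, 10, 14, 16, 29, 31, 34}
A △ B = (A \ B) ∪ (B \ A)
Elements in A but not B: {5, 13, 17, 30, 36, 40}
Elements in B but not A: {1, 2, 14, 16, 29, 31, 34}
A △ B = {1, 2, 5, 13, 14, 16, 17, 29, 30, 31, 34, 36, 40}

{1, 2, 5, 13, 14, 16, 17, 29, 30, 31, 34, 36, 40}


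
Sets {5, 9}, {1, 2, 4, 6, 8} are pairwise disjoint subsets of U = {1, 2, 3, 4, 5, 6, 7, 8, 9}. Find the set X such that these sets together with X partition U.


U = {1, 2, 3, 4, 5, 6, 7, 8, 9}
Shown blocks: {5, 9}, {1, 2, 4, 6, 8}
A partition's blocks are pairwise disjoint and cover U, so the missing block = U \ (union of shown blocks).
Union of shown blocks: {1, 2, 4, 5, 6, 8, 9}
Missing block = U \ (union) = {3, 7}

{3, 7}


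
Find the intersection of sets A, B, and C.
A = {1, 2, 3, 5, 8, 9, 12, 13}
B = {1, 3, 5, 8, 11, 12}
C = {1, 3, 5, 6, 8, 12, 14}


Set A = {1, 2, 3, 5, 8, 9, 12, 13}
Set B = {1, 3, 5, 8, 11, 12}
Set C = {1, 3, 5, 6, 8, 12, 14}
First, A ∩ B = {1, 3, 5, 8, 12}
Then, (A ∩ B) ∩ C = {1, 3, 5, 8, 12}

{1, 3, 5, 8, 12}


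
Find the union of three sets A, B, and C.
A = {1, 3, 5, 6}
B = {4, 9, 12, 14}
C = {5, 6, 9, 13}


Set A = {1, 3, 5, 6}
Set B = {4, 9, 12, 14}
Set C = {5, 6, 9, 13}
First, A ∪ B = {1, 3, 4, 5, 6, 9, 12, 14}
Then, (A ∪ B) ∪ C = {1, 3, 4, 5, 6, 9, 12, 13, 14}

{1, 3, 4, 5, 6, 9, 12, 13, 14}


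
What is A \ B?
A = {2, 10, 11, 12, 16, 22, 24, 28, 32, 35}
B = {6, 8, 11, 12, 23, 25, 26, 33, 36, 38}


Set A = {2, 10, 11, 12, 16, 22, 24, 28, 32, 35}
Set B = {6, 8, 11, 12, 23, 25, 26, 33, 36, 38}
A \ B includes elements in A that are not in B.
Check each element of A:
2 (not in B, keep), 10 (not in B, keep), 11 (in B, remove), 12 (in B, remove), 16 (not in B, keep), 22 (not in B, keep), 24 (not in B, keep), 28 (not in B, keep), 32 (not in B, keep), 35 (not in B, keep)
A \ B = {2, 10, 16, 22, 24, 28, 32, 35}

{2, 10, 16, 22, 24, 28, 32, 35}


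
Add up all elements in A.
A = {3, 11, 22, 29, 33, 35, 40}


Set A = {3, 11, 22, 29, 33, 35, 40}
Sum = 3 + 11 + 22 + 29 + 33 + 35 + 40 = 173

173


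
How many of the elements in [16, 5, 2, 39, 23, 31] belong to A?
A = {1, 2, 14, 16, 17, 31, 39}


Set A = {1, 2, 14, 16, 17, 31, 39}
Candidates: [16, 5, 2, 39, 23, 31]
Check each candidate:
16 ∈ A, 5 ∉ A, 2 ∈ A, 39 ∈ A, 23 ∉ A, 31 ∈ A
Count of candidates in A: 4

4


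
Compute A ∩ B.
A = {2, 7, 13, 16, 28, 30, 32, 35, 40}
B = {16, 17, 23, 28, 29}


Set A = {2, 7, 13, 16, 28, 30, 32, 35, 40}
Set B = {16, 17, 23, 28, 29}
A ∩ B includes only elements in both sets.
Check each element of A against B:
2 ✗, 7 ✗, 13 ✗, 16 ✓, 28 ✓, 30 ✗, 32 ✗, 35 ✗, 40 ✗
A ∩ B = {16, 28}

{16, 28}


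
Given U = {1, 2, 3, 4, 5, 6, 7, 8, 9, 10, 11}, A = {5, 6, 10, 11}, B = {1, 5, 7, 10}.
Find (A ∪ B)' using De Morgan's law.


U = {1, 2, 3, 4, 5, 6, 7, 8, 9, 10, 11}
A = {5, 6, 10, 11}, B = {1, 5, 7, 10}
A ∪ B = {1, 5, 6, 7, 10, 11}
(A ∪ B)' = U \ (A ∪ B) = {2, 3, 4, 8, 9}
Verification via A' ∩ B': A' = {1, 2, 3, 4, 7, 8, 9}, B' = {2, 3, 4, 6, 8, 9, 11}
A' ∩ B' = {2, 3, 4, 8, 9} ✓

{2, 3, 4, 8, 9}


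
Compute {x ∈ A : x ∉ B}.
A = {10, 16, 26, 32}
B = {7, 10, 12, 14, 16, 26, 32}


Set A = {10, 16, 26, 32}
Set B = {7, 10, 12, 14, 16, 26, 32}
Check each element of A against B:
10 ∈ B, 16 ∈ B, 26 ∈ B, 32 ∈ B
Elements of A not in B: {}

{}


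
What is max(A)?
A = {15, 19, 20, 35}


Set A = {15, 19, 20, 35}
Elements in ascending order: 15, 19, 20, 35
The largest element is 35.

35


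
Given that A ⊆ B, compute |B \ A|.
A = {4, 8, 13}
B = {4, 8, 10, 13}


Set A = {4, 8, 13}, |A| = 3
Set B = {4, 8, 10, 13}, |B| = 4
Since A ⊆ B: B \ A = {10}
|B| - |A| = 4 - 3 = 1

1


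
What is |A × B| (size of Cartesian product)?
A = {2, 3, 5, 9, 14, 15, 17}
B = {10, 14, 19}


Set A = {2, 3, 5, 9, 14, 15, 17} has 7 elements.
Set B = {10, 14, 19} has 3 elements.
|A × B| = |A| × |B| = 7 × 3 = 21

21


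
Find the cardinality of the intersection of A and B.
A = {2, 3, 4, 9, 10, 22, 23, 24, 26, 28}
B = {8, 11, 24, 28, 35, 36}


Set A = {2, 3, 4, 9, 10, 22, 23, 24, 26, 28}
Set B = {8, 11, 24, 28, 35, 36}
A ∩ B = {24, 28}
|A ∩ B| = 2

2


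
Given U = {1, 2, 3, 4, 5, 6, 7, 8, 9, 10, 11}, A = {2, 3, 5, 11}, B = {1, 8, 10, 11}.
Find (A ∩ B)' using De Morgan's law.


U = {1, 2, 3, 4, 5, 6, 7, 8, 9, 10, 11}
A = {2, 3, 5, 11}, B = {1, 8, 10, 11}
A ∩ B = {11}
(A ∩ B)' = U \ (A ∩ B) = {1, 2, 3, 4, 5, 6, 7, 8, 9, 10}
Verification via A' ∪ B': A' = {1, 4, 6, 7, 8, 9, 10}, B' = {2, 3, 4, 5, 6, 7, 9}
A' ∪ B' = {1, 2, 3, 4, 5, 6, 7, 8, 9, 10} ✓

{1, 2, 3, 4, 5, 6, 7, 8, 9, 10}


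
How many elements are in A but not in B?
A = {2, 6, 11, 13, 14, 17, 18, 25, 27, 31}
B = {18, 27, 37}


Set A = {2, 6, 11, 13, 14, 17, 18, 25, 27, 31}
Set B = {18, 27, 37}
A \ B = {2, 6, 11, 13, 14, 17, 25, 31}
|A \ B| = 8

8


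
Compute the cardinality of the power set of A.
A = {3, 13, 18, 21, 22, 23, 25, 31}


Set A = {3, 13, 18, 21, 22, 23, 25, 31}
|A| = 8
The power set P(A) contains all subsets of A.
|P(A)| = 2^|A| = 2^8 = 256

256


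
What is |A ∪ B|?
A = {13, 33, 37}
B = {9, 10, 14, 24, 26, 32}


Set A = {13, 33, 37}, |A| = 3
Set B = {9, 10, 14, 24, 26, 32}, |B| = 6
A ∩ B = {}, |A ∩ B| = 0
|A ∪ B| = |A| + |B| - |A ∩ B| = 3 + 6 - 0 = 9

9


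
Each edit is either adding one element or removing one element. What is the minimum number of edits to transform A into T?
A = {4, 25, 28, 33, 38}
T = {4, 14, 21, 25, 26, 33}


Set A = {4, 25, 28, 33, 38}
Set T = {4, 14, 21, 25, 26, 33}
Elements to remove from A (in A, not in T): {28, 38} → 2 removals
Elements to add to A (in T, not in A): {14, 21, 26} → 3 additions
Total edits = 2 + 3 = 5

5


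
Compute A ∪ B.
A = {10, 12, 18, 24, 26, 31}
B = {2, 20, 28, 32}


Set A = {10, 12, 18, 24, 26, 31}
Set B = {2, 20, 28, 32}
A ∪ B includes all elements in either set.
Elements from A: {10, 12, 18, 24, 26, 31}
Elements from B not already included: {2, 20, 28, 32}
A ∪ B = {2, 10, 12, 18, 20, 24, 26, 28, 31, 32}

{2, 10, 12, 18, 20, 24, 26, 28, 31, 32}


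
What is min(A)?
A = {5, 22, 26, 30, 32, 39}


Set A = {5, 22, 26, 30, 32, 39}
Elements in ascending order: 5, 22, 26, 30, 32, 39
The smallest element is 5.

5


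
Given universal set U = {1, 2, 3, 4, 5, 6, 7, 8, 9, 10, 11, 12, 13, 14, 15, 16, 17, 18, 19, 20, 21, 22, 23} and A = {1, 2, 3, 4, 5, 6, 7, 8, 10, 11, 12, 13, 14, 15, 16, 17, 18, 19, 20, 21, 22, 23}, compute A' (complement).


Universal set U = {1, 2, 3, 4, 5, 6, 7, 8, 9, 10, 11, 12, 13, 14, 15, 16, 17, 18, 19, 20, 21, 22, 23}
Set A = {1, 2, 3, 4, 5, 6, 7, 8, 10, 11, 12, 13, 14, 15, 16, 17, 18, 19, 20, 21, 22, 23}
A' = U \ A = elements in U but not in A
Checking each element of U:
1 (in A, exclude), 2 (in A, exclude), 3 (in A, exclude), 4 (in A, exclude), 5 (in A, exclude), 6 (in A, exclude), 7 (in A, exclude), 8 (in A, exclude), 9 (not in A, include), 10 (in A, exclude), 11 (in A, exclude), 12 (in A, exclude), 13 (in A, exclude), 14 (in A, exclude), 15 (in A, exclude), 16 (in A, exclude), 17 (in A, exclude), 18 (in A, exclude), 19 (in A, exclude), 20 (in A, exclude), 21 (in A, exclude), 22 (in A, exclude), 23 (in A, exclude)
A' = {9}

{9}


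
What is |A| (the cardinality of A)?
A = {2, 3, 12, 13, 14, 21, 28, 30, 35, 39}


Set A = {2, 3, 12, 13, 14, 21, 28, 30, 35, 39}
Listing elements: 2, 3, 12, 13, 14, 21, 28, 30, 35, 39
Counting: 10 elements
|A| = 10

10


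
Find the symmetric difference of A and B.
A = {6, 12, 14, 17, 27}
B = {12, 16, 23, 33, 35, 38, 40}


Set A = {6, 12, 14, 17, 27}
Set B = {12, 16, 23, 33, 35, 38, 40}
A △ B = (A \ B) ∪ (B \ A)
Elements in A but not B: {6, 14, 17, 27}
Elements in B but not A: {16, 23, 33, 35, 38, 40}
A △ B = {6, 14, 16, 17, 23, 27, 33, 35, 38, 40}

{6, 14, 16, 17, 23, 27, 33, 35, 38, 40}


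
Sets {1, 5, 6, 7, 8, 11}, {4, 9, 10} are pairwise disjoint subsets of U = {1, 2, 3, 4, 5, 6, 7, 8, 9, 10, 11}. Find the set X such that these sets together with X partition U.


U = {1, 2, 3, 4, 5, 6, 7, 8, 9, 10, 11}
Shown blocks: {1, 5, 6, 7, 8, 11}, {4, 9, 10}
A partition's blocks are pairwise disjoint and cover U, so the missing block = U \ (union of shown blocks).
Union of shown blocks: {1, 4, 5, 6, 7, 8, 9, 10, 11}
Missing block = U \ (union) = {2, 3}

{2, 3}


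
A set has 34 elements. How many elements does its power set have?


The set has 34 elements.
The power set contains all possible subsets.
|P(A)| = 2^|A| = 2^34 = 17179869184

17179869184


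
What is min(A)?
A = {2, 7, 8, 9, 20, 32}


Set A = {2, 7, 8, 9, 20, 32}
Elements in ascending order: 2, 7, 8, 9, 20, 32
The smallest element is 2.

2


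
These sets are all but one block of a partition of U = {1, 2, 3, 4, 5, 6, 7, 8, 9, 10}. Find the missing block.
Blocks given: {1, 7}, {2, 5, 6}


U = {1, 2, 3, 4, 5, 6, 7, 8, 9, 10}
Shown blocks: {1, 7}, {2, 5, 6}
A partition's blocks are pairwise disjoint and cover U, so the missing block = U \ (union of shown blocks).
Union of shown blocks: {1, 2, 5, 6, 7}
Missing block = U \ (union) = {3, 4, 8, 9, 10}

{3, 4, 8, 9, 10}


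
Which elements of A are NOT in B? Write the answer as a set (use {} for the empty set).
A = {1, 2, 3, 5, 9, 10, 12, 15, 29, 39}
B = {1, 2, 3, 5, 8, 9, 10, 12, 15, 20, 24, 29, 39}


Set A = {1, 2, 3, 5, 9, 10, 12, 15, 29, 39}
Set B = {1, 2, 3, 5, 8, 9, 10, 12, 15, 20, 24, 29, 39}
Check each element of A against B:
1 ∈ B, 2 ∈ B, 3 ∈ B, 5 ∈ B, 9 ∈ B, 10 ∈ B, 12 ∈ B, 15 ∈ B, 29 ∈ B, 39 ∈ B
Elements of A not in B: {}

{}


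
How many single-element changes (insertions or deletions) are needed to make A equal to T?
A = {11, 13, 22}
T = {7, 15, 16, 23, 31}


Set A = {11, 13, 22}
Set T = {7, 15, 16, 23, 31}
Elements to remove from A (in A, not in T): {11, 13, 22} → 3 removals
Elements to add to A (in T, not in A): {7, 15, 16, 23, 31} → 5 additions
Total edits = 3 + 5 = 8

8


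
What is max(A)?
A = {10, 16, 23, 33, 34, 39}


Set A = {10, 16, 23, 33, 34, 39}
Elements in ascending order: 10, 16, 23, 33, 34, 39
The largest element is 39.

39


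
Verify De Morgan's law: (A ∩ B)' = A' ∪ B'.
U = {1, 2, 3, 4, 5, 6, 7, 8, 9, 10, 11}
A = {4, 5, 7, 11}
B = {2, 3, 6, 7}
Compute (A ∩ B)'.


U = {1, 2, 3, 4, 5, 6, 7, 8, 9, 10, 11}
A = {4, 5, 7, 11}, B = {2, 3, 6, 7}
A ∩ B = {7}
(A ∩ B)' = U \ (A ∩ B) = {1, 2, 3, 4, 5, 6, 8, 9, 10, 11}
Verification via A' ∪ B': A' = {1, 2, 3, 6, 8, 9, 10}, B' = {1, 4, 5, 8, 9, 10, 11}
A' ∪ B' = {1, 2, 3, 4, 5, 6, 8, 9, 10, 11} ✓

{1, 2, 3, 4, 5, 6, 8, 9, 10, 11}


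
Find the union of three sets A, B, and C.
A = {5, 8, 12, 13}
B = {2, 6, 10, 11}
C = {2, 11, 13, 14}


Set A = {5, 8, 12, 13}
Set B = {2, 6, 10, 11}
Set C = {2, 11, 13, 14}
First, A ∪ B = {2, 5, 6, 8, 10, 11, 12, 13}
Then, (A ∪ B) ∪ C = {2, 5, 6, 8, 10, 11, 12, 13, 14}

{2, 5, 6, 8, 10, 11, 12, 13, 14}


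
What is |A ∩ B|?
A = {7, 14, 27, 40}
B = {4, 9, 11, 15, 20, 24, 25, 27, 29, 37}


Set A = {7, 14, 27, 40}
Set B = {4, 9, 11, 15, 20, 24, 25, 27, 29, 37}
A ∩ B = {27}
|A ∩ B| = 1

1


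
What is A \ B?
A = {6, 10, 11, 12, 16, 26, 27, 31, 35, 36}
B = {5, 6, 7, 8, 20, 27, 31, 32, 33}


Set A = {6, 10, 11, 12, 16, 26, 27, 31, 35, 36}
Set B = {5, 6, 7, 8, 20, 27, 31, 32, 33}
A \ B includes elements in A that are not in B.
Check each element of A:
6 (in B, remove), 10 (not in B, keep), 11 (not in B, keep), 12 (not in B, keep), 16 (not in B, keep), 26 (not in B, keep), 27 (in B, remove), 31 (in B, remove), 35 (not in B, keep), 36 (not in B, keep)
A \ B = {10, 11, 12, 16, 26, 35, 36}

{10, 11, 12, 16, 26, 35, 36}


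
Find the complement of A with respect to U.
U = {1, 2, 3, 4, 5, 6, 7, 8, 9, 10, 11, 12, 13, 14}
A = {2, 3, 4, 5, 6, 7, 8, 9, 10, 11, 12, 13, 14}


Universal set U = {1, 2, 3, 4, 5, 6, 7, 8, 9, 10, 11, 12, 13, 14}
Set A = {2, 3, 4, 5, 6, 7, 8, 9, 10, 11, 12, 13, 14}
A' = U \ A = elements in U but not in A
Checking each element of U:
1 (not in A, include), 2 (in A, exclude), 3 (in A, exclude), 4 (in A, exclude), 5 (in A, exclude), 6 (in A, exclude), 7 (in A, exclude), 8 (in A, exclude), 9 (in A, exclude), 10 (in A, exclude), 11 (in A, exclude), 12 (in A, exclude), 13 (in A, exclude), 14 (in A, exclude)
A' = {1}

{1}


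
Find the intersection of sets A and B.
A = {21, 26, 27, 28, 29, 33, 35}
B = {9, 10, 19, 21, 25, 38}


Set A = {21, 26, 27, 28, 29, 33, 35}
Set B = {9, 10, 19, 21, 25, 38}
A ∩ B includes only elements in both sets.
Check each element of A against B:
21 ✓, 26 ✗, 27 ✗, 28 ✗, 29 ✗, 33 ✗, 35 ✗
A ∩ B = {21}

{21}


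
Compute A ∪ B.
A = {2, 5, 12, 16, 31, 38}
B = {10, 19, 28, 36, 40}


Set A = {2, 5, 12, 16, 31, 38}
Set B = {10, 19, 28, 36, 40}
A ∪ B includes all elements in either set.
Elements from A: {2, 5, 12, 16, 31, 38}
Elements from B not already included: {10, 19, 28, 36, 40}
A ∪ B = {2, 5, 10, 12, 16, 19, 28, 31, 36, 38, 40}

{2, 5, 10, 12, 16, 19, 28, 31, 36, 38, 40}


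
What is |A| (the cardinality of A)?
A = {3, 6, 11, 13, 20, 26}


Set A = {3, 6, 11, 13, 20, 26}
Listing elements: 3, 6, 11, 13, 20, 26
Counting: 6 elements
|A| = 6

6


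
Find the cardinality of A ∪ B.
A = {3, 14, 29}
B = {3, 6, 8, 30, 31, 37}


Set A = {3, 14, 29}, |A| = 3
Set B = {3, 6, 8, 30, 31, 37}, |B| = 6
A ∩ B = {3}, |A ∩ B| = 1
|A ∪ B| = |A| + |B| - |A ∩ B| = 3 + 6 - 1 = 8

8


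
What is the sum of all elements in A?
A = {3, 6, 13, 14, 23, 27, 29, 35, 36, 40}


Set A = {3, 6, 13, 14, 23, 27, 29, 35, 36, 40}
Sum = 3 + 6 + 13 + 14 + 23 + 27 + 29 + 35 + 36 + 40 = 226

226


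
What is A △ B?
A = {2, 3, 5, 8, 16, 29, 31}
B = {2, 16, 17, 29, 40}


Set A = {2, 3, 5, 8, 16, 29, 31}
Set B = {2, 16, 17, 29, 40}
A △ B = (A \ B) ∪ (B \ A)
Elements in A but not B: {3, 5, 8, 31}
Elements in B but not A: {17, 40}
A △ B = {3, 5, 8, 17, 31, 40}

{3, 5, 8, 17, 31, 40}


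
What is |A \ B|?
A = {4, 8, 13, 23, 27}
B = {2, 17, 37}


Set A = {4, 8, 13, 23, 27}
Set B = {2, 17, 37}
A \ B = {4, 8, 13, 23, 27}
|A \ B| = 5

5


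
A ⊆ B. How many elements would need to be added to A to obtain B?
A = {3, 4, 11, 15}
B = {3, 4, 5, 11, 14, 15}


Set A = {3, 4, 11, 15}, |A| = 4
Set B = {3, 4, 5, 11, 14, 15}, |B| = 6
Since A ⊆ B: B \ A = {5, 14}
|B| - |A| = 6 - 4 = 2

2


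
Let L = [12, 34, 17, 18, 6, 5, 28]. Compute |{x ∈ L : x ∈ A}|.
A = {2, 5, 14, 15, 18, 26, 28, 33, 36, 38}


Set A = {2, 5, 14, 15, 18, 26, 28, 33, 36, 38}
Candidates: [12, 34, 17, 18, 6, 5, 28]
Check each candidate:
12 ∉ A, 34 ∉ A, 17 ∉ A, 18 ∈ A, 6 ∉ A, 5 ∈ A, 28 ∈ A
Count of candidates in A: 3

3


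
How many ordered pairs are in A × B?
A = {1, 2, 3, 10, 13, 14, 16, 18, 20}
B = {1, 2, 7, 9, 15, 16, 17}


Set A = {1, 2, 3, 10, 13, 14, 16, 18, 20} has 9 elements.
Set B = {1, 2, 7, 9, 15, 16, 17} has 7 elements.
|A × B| = |A| × |B| = 9 × 7 = 63

63


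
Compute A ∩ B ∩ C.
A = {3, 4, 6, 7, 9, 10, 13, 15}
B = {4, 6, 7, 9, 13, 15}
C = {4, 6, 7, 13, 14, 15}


Set A = {3, 4, 6, 7, 9, 10, 13, 15}
Set B = {4, 6, 7, 9, 13, 15}
Set C = {4, 6, 7, 13, 14, 15}
First, A ∩ B = {4, 6, 7, 9, 13, 15}
Then, (A ∩ B) ∩ C = {4, 6, 7, 13, 15}

{4, 6, 7, 13, 15}


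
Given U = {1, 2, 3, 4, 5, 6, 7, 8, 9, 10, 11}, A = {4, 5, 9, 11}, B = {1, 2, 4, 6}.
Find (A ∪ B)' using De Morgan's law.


U = {1, 2, 3, 4, 5, 6, 7, 8, 9, 10, 11}
A = {4, 5, 9, 11}, B = {1, 2, 4, 6}
A ∪ B = {1, 2, 4, 5, 6, 9, 11}
(A ∪ B)' = U \ (A ∪ B) = {3, 7, 8, 10}
Verification via A' ∩ B': A' = {1, 2, 3, 6, 7, 8, 10}, B' = {3, 5, 7, 8, 9, 10, 11}
A' ∩ B' = {3, 7, 8, 10} ✓

{3, 7, 8, 10}


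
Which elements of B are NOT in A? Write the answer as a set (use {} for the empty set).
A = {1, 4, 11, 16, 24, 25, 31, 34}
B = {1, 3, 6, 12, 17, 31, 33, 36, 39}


Set A = {1, 4, 11, 16, 24, 25, 31, 34}
Set B = {1, 3, 6, 12, 17, 31, 33, 36, 39}
Check each element of B against A:
1 ∈ A, 3 ∉ A (include), 6 ∉ A (include), 12 ∉ A (include), 17 ∉ A (include), 31 ∈ A, 33 ∉ A (include), 36 ∉ A (include), 39 ∉ A (include)
Elements of B not in A: {3, 6, 12, 17, 33, 36, 39}

{3, 6, 12, 17, 33, 36, 39}


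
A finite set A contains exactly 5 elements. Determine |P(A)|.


The set has 5 elements.
The power set contains all possible subsets.
|P(A)| = 2^|A| = 2^5 = 32

32


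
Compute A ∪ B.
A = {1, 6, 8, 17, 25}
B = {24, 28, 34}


Set A = {1, 6, 8, 17, 25}
Set B = {24, 28, 34}
A ∪ B includes all elements in either set.
Elements from A: {1, 6, 8, 17, 25}
Elements from B not already included: {24, 28, 34}
A ∪ B = {1, 6, 8, 17, 24, 25, 28, 34}

{1, 6, 8, 17, 24, 25, 28, 34}


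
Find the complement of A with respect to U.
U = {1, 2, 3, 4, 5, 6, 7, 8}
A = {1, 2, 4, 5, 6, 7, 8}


Universal set U = {1, 2, 3, 4, 5, 6, 7, 8}
Set A = {1, 2, 4, 5, 6, 7, 8}
A' = U \ A = elements in U but not in A
Checking each element of U:
1 (in A, exclude), 2 (in A, exclude), 3 (not in A, include), 4 (in A, exclude), 5 (in A, exclude), 6 (in A, exclude), 7 (in A, exclude), 8 (in A, exclude)
A' = {3}

{3}


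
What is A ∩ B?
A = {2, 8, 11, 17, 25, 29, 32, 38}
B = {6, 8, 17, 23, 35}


Set A = {2, 8, 11, 17, 25, 29, 32, 38}
Set B = {6, 8, 17, 23, 35}
A ∩ B includes only elements in both sets.
Check each element of A against B:
2 ✗, 8 ✓, 11 ✗, 17 ✓, 25 ✗, 29 ✗, 32 ✗, 38 ✗
A ∩ B = {8, 17}

{8, 17}


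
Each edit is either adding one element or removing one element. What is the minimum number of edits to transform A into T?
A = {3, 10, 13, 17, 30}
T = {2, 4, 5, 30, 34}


Set A = {3, 10, 13, 17, 30}
Set T = {2, 4, 5, 30, 34}
Elements to remove from A (in A, not in T): {3, 10, 13, 17} → 4 removals
Elements to add to A (in T, not in A): {2, 4, 5, 34} → 4 additions
Total edits = 4 + 4 = 8

8


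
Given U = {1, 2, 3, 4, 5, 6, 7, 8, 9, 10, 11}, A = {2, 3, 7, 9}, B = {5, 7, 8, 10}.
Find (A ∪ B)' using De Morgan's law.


U = {1, 2, 3, 4, 5, 6, 7, 8, 9, 10, 11}
A = {2, 3, 7, 9}, B = {5, 7, 8, 10}
A ∪ B = {2, 3, 5, 7, 8, 9, 10}
(A ∪ B)' = U \ (A ∪ B) = {1, 4, 6, 11}
Verification via A' ∩ B': A' = {1, 4, 5, 6, 8, 10, 11}, B' = {1, 2, 3, 4, 6, 9, 11}
A' ∩ B' = {1, 4, 6, 11} ✓

{1, 4, 6, 11}


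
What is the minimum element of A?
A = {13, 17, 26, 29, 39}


Set A = {13, 17, 26, 29, 39}
Elements in ascending order: 13, 17, 26, 29, 39
The smallest element is 13.

13


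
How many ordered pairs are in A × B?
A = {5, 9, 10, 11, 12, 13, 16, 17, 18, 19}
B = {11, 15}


Set A = {5, 9, 10, 11, 12, 13, 16, 17, 18, 19} has 10 elements.
Set B = {11, 15} has 2 elements.
|A × B| = |A| × |B| = 10 × 2 = 20

20


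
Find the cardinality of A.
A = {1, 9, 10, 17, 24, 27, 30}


Set A = {1, 9, 10, 17, 24, 27, 30}
Listing elements: 1, 9, 10, 17, 24, 27, 30
Counting: 7 elements
|A| = 7

7


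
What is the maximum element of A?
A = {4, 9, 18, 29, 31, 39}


Set A = {4, 9, 18, 29, 31, 39}
Elements in ascending order: 4, 9, 18, 29, 31, 39
The largest element is 39.

39


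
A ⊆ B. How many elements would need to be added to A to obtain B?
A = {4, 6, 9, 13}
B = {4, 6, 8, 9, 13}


Set A = {4, 6, 9, 13}, |A| = 4
Set B = {4, 6, 8, 9, 13}, |B| = 5
Since A ⊆ B: B \ A = {8}
|B| - |A| = 5 - 4 = 1

1


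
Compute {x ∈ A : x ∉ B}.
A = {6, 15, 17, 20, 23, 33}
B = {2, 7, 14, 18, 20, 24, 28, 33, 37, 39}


Set A = {6, 15, 17, 20, 23, 33}
Set B = {2, 7, 14, 18, 20, 24, 28, 33, 37, 39}
Check each element of A against B:
6 ∉ B (include), 15 ∉ B (include), 17 ∉ B (include), 20 ∈ B, 23 ∉ B (include), 33 ∈ B
Elements of A not in B: {6, 15, 17, 23}

{6, 15, 17, 23}


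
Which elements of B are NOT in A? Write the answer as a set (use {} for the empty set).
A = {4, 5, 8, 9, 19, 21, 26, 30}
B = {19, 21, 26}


Set A = {4, 5, 8, 9, 19, 21, 26, 30}
Set B = {19, 21, 26}
Check each element of B against A:
19 ∈ A, 21 ∈ A, 26 ∈ A
Elements of B not in A: {}

{}


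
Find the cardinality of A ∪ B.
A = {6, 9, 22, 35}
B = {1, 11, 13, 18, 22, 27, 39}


Set A = {6, 9, 22, 35}, |A| = 4
Set B = {1, 11, 13, 18, 22, 27, 39}, |B| = 7
A ∩ B = {22}, |A ∩ B| = 1
|A ∪ B| = |A| + |B| - |A ∩ B| = 4 + 7 - 1 = 10

10


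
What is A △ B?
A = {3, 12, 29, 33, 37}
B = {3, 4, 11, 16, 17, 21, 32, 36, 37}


Set A = {3, 12, 29, 33, 37}
Set B = {3, 4, 11, 16, 17, 21, 32, 36, 37}
A △ B = (A \ B) ∪ (B \ A)
Elements in A but not B: {12, 29, 33}
Elements in B but not A: {4, 11, 16, 17, 21, 32, 36}
A △ B = {4, 11, 12, 16, 17, 21, 29, 32, 33, 36}

{4, 11, 12, 16, 17, 21, 29, 32, 33, 36}


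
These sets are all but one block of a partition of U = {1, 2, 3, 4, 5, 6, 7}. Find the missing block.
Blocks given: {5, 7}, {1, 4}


U = {1, 2, 3, 4, 5, 6, 7}
Shown blocks: {5, 7}, {1, 4}
A partition's blocks are pairwise disjoint and cover U, so the missing block = U \ (union of shown blocks).
Union of shown blocks: {1, 4, 5, 7}
Missing block = U \ (union) = {2, 3, 6}

{2, 3, 6}


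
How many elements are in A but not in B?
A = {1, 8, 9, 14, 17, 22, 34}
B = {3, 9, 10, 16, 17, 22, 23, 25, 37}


Set A = {1, 8, 9, 14, 17, 22, 34}
Set B = {3, 9, 10, 16, 17, 22, 23, 25, 37}
A \ B = {1, 8, 14, 34}
|A \ B| = 4

4


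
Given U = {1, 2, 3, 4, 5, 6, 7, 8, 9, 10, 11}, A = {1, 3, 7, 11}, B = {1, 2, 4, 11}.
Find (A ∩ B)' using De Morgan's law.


U = {1, 2, 3, 4, 5, 6, 7, 8, 9, 10, 11}
A = {1, 3, 7, 11}, B = {1, 2, 4, 11}
A ∩ B = {1, 11}
(A ∩ B)' = U \ (A ∩ B) = {2, 3, 4, 5, 6, 7, 8, 9, 10}
Verification via A' ∪ B': A' = {2, 4, 5, 6, 8, 9, 10}, B' = {3, 5, 6, 7, 8, 9, 10}
A' ∪ B' = {2, 3, 4, 5, 6, 7, 8, 9, 10} ✓

{2, 3, 4, 5, 6, 7, 8, 9, 10}


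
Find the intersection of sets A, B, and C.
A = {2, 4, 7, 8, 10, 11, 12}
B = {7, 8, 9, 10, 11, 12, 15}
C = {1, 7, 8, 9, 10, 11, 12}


Set A = {2, 4, 7, 8, 10, 11, 12}
Set B = {7, 8, 9, 10, 11, 12, 15}
Set C = {1, 7, 8, 9, 10, 11, 12}
First, A ∩ B = {7, 8, 10, 11, 12}
Then, (A ∩ B) ∩ C = {7, 8, 10, 11, 12}

{7, 8, 10, 11, 12}


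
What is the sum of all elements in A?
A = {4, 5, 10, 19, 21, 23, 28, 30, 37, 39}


Set A = {4, 5, 10, 19, 21, 23, 28, 30, 37, 39}
Sum = 4 + 5 + 10 + 19 + 21 + 23 + 28 + 30 + 37 + 39 = 216

216


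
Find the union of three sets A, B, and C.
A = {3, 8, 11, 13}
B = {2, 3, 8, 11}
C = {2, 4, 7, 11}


Set A = {3, 8, 11, 13}
Set B = {2, 3, 8, 11}
Set C = {2, 4, 7, 11}
First, A ∪ B = {2, 3, 8, 11, 13}
Then, (A ∪ B) ∪ C = {2, 3, 4, 7, 8, 11, 13}

{2, 3, 4, 7, 8, 11, 13}


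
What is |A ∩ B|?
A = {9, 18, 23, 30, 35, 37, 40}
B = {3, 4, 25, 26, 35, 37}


Set A = {9, 18, 23, 30, 35, 37, 40}
Set B = {3, 4, 25, 26, 35, 37}
A ∩ B = {35, 37}
|A ∩ B| = 2

2


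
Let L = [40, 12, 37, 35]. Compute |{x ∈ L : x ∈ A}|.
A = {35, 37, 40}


Set A = {35, 37, 40}
Candidates: [40, 12, 37, 35]
Check each candidate:
40 ∈ A, 12 ∉ A, 37 ∈ A, 35 ∈ A
Count of candidates in A: 3

3


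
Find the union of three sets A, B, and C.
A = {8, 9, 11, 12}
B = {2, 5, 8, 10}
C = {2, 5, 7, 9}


Set A = {8, 9, 11, 12}
Set B = {2, 5, 8, 10}
Set C = {2, 5, 7, 9}
First, A ∪ B = {2, 5, 8, 9, 10, 11, 12}
Then, (A ∪ B) ∪ C = {2, 5, 7, 8, 9, 10, 11, 12}

{2, 5, 7, 8, 9, 10, 11, 12}


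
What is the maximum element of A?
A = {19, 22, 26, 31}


Set A = {19, 22, 26, 31}
Elements in ascending order: 19, 22, 26, 31
The largest element is 31.

31


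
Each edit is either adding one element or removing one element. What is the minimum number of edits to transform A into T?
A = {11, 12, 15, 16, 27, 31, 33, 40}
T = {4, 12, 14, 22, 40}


Set A = {11, 12, 15, 16, 27, 31, 33, 40}
Set T = {4, 12, 14, 22, 40}
Elements to remove from A (in A, not in T): {11, 15, 16, 27, 31, 33} → 6 removals
Elements to add to A (in T, not in A): {4, 14, 22} → 3 additions
Total edits = 6 + 3 = 9

9


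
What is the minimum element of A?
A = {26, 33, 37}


Set A = {26, 33, 37}
Elements in ascending order: 26, 33, 37
The smallest element is 26.

26


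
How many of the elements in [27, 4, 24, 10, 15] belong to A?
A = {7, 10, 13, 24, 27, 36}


Set A = {7, 10, 13, 24, 27, 36}
Candidates: [27, 4, 24, 10, 15]
Check each candidate:
27 ∈ A, 4 ∉ A, 24 ∈ A, 10 ∈ A, 15 ∉ A
Count of candidates in A: 3

3


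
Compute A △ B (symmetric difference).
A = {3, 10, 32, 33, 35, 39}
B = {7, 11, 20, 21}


Set A = {3, 10, 32, 33, 35, 39}
Set B = {7, 11, 20, 21}
A △ B = (A \ B) ∪ (B \ A)
Elements in A but not B: {3, 10, 32, 33, 35, 39}
Elements in B but not A: {7, 11, 20, 21}
A △ B = {3, 7, 10, 11, 20, 21, 32, 33, 35, 39}

{3, 7, 10, 11, 20, 21, 32, 33, 35, 39}


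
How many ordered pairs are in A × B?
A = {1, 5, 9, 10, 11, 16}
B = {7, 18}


Set A = {1, 5, 9, 10, 11, 16} has 6 elements.
Set B = {7, 18} has 2 elements.
|A × B| = |A| × |B| = 6 × 2 = 12

12


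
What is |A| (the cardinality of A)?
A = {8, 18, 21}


Set A = {8, 18, 21}
Listing elements: 8, 18, 21
Counting: 3 elements
|A| = 3

3


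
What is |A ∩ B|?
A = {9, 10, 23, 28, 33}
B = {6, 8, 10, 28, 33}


Set A = {9, 10, 23, 28, 33}
Set B = {6, 8, 10, 28, 33}
A ∩ B = {10, 28, 33}
|A ∩ B| = 3

3


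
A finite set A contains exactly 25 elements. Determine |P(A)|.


The set has 25 elements.
The power set contains all possible subsets.
|P(A)| = 2^|A| = 2^25 = 33554432

33554432
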